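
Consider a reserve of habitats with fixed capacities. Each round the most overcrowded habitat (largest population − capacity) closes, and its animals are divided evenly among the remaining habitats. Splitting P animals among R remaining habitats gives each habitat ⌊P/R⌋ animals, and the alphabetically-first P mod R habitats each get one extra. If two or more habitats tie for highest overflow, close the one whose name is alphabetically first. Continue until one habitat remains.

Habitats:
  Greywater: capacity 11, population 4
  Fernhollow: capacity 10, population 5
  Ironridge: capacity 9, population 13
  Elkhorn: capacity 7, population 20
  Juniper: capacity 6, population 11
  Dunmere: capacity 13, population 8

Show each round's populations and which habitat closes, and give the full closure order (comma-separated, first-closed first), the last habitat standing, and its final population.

Closure order: Elkhorn, Juniper, Ironridge, Dunmere, Fernhollow
Last habitat: Greywater with 61 animals

Round 1: Dunmere=8 Elkhorn=20 Fernhollow=5 Greywater=4 Ironridge=13 Juniper=11 → close Elkhorn (overflow 13)
  20÷5 = 4 each, +1 to first 0
Round 2: Dunmere=12 Fernhollow=9 Greywater=8 Ironridge=17 Juniper=15 → close Juniper (overflow 9)
  15÷4 = 3 each, +1 to first 3
Round 3: Dunmere=16 Fernhollow=13 Greywater=12 Ironridge=20 → close Ironridge (overflow 11)
  20÷3 = 6 each, +1 to first 2
Round 4: Dunmere=23 Fernhollow=20 Greywater=18 → close Dunmere (overflow 10)
  23÷2 = 11 each, +1 to first 1
Round 5: Fernhollow=32 Greywater=29 → close Fernhollow (overflow 22)
  32÷1 = 32 each, +1 to first 0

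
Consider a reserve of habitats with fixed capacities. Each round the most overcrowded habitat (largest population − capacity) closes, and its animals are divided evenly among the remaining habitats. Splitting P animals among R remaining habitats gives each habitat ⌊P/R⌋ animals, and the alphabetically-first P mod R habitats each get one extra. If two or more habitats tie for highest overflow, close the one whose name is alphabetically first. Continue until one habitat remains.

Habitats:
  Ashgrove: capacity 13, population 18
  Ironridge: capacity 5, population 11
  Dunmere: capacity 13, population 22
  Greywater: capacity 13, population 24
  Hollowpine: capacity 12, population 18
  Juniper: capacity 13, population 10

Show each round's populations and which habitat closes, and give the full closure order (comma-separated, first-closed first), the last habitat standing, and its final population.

Closure order: Greywater, Dunmere, Hollowpine, Ironridge, Ashgrove
Last habitat: Juniper with 103 animals

Round 1: Ashgrove=18 Dunmere=22 Greywater=24 Hollowpine=18 Ironridge=11 Juniper=10 → close Greywater (overflow 11)
  24÷5 = 4 each, +1 to first 4
Round 2: Ashgrove=23 Dunmere=27 Hollowpine=23 Ironridge=16 Juniper=14 → close Dunmere (overflow 14)
  27÷4 = 6 each, +1 to first 3
Round 3: Ashgrove=30 Hollowpine=30 Ironridge=23 Juniper=20 → close Hollowpine (overflow 18)
  30÷3 = 10 each, +1 to first 0
Round 4: Ashgrove=40 Ironridge=33 Juniper=30 → close Ironridge (overflow 28)
  33÷2 = 16 each, +1 to first 1
Round 5: Ashgrove=57 Juniper=46 → close Ashgrove (overflow 44)
  57÷1 = 57 each, +1 to first 0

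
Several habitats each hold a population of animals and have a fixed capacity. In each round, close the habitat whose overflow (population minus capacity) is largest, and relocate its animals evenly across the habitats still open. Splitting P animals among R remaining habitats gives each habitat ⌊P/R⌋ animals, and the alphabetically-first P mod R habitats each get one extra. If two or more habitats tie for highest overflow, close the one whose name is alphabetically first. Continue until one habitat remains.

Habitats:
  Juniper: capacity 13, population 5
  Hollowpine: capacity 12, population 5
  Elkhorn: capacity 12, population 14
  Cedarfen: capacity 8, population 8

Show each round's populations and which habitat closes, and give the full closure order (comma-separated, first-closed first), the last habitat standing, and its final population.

Round 1: Cedarfen=8 Elkhorn=14 Hollowpine=5 Juniper=5 → close Elkhorn (overflow 2)
  14÷3 = 4 each, +1 to first 2
Round 2: Cedarfen=13 Hollowpine=10 Juniper=9 → close Cedarfen (overflow 5)
  13÷2 = 6 each, +1 to first 1
Round 3: Hollowpine=17 Juniper=15 → close Hollowpine (overflow 5)
  17÷1 = 17 each, +1 to first 0

Closure order: Elkhorn, Cedarfen, Hollowpine
Last habitat: Juniper with 32 animals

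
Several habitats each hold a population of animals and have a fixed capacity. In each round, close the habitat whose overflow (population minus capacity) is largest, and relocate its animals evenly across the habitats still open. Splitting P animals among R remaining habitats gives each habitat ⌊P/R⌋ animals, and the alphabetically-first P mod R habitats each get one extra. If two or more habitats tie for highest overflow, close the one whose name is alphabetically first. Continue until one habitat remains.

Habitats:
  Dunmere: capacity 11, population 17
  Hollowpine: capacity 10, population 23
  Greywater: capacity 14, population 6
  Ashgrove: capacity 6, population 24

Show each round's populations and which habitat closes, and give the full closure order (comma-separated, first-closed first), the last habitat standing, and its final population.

Closure order: Ashgrove, Hollowpine, Dunmere
Last habitat: Greywater with 70 animals

Round 1: Ashgrove=24 Dunmere=17 Greywater=6 Hollowpine=23 → close Ashgrove (overflow 18)
  24÷3 = 8 each, +1 to first 0
Round 2: Dunmere=25 Greywater=14 Hollowpine=31 → close Hollowpine (overflow 21)
  31÷2 = 15 each, +1 to first 1
Round 3: Dunmere=41 Greywater=29 → close Dunmere (overflow 30)
  41÷1 = 41 each, +1 to first 0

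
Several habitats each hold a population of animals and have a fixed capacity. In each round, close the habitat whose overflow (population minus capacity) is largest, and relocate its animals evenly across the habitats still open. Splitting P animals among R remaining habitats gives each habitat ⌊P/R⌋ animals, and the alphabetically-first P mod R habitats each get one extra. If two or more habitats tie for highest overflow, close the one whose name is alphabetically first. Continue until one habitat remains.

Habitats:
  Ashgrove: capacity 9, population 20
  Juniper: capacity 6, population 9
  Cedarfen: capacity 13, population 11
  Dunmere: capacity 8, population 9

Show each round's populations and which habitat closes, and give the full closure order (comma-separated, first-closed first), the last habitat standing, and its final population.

Round 1: Ashgrove=20 Cedarfen=11 Dunmere=9 Juniper=9 → close Ashgrove (overflow 11)
  20÷3 = 6 each, +1 to first 2
Round 2: Cedarfen=18 Dunmere=16 Juniper=15 → close Juniper (overflow 9)
  15÷2 = 7 each, +1 to first 1
Round 3: Cedarfen=26 Dunmere=23 → close Dunmere (overflow 15)
  23÷1 = 23 each, +1 to first 0

Closure order: Ashgrove, Juniper, Dunmere
Last habitat: Cedarfen with 49 animals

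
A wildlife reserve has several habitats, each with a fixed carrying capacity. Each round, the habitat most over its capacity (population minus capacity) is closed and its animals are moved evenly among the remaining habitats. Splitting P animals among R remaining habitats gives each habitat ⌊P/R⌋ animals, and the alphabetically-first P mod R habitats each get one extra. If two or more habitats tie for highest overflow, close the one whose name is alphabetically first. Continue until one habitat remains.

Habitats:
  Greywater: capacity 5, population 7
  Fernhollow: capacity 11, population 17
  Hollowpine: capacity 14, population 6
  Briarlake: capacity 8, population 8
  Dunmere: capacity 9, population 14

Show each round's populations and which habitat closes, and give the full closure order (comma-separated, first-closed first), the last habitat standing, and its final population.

Closure order: Fernhollow, Dunmere, Greywater, Briarlake
Last habitat: Hollowpine with 52 animals

Round 1: Briarlake=8 Dunmere=14 Fernhollow=17 Greywater=7 Hollowpine=6 → close Fernhollow (overflow 6)
  17÷4 = 4 each, +1 to first 1
Round 2: Briarlake=13 Dunmere=18 Greywater=11 Hollowpine=10 → close Dunmere (overflow 9)
  18÷3 = 6 each, +1 to first 0
Round 3: Briarlake=19 Greywater=17 Hollowpine=16 → close Greywater (overflow 12)
  17÷2 = 8 each, +1 to first 1
Round 4: Briarlake=28 Hollowpine=24 → close Briarlake (overflow 20)
  28÷1 = 28 each, +1 to first 0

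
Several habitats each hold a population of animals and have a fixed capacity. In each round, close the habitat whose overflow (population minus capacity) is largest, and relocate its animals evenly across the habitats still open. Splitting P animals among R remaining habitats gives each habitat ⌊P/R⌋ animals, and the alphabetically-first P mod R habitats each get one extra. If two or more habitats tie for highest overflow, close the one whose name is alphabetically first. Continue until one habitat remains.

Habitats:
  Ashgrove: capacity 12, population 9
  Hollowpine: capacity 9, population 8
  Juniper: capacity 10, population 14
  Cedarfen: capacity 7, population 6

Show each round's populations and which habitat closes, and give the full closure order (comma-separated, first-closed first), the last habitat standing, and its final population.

Round 1: Ashgrove=9 Cedarfen=6 Hollowpine=8 Juniper=14 → close Juniper (overflow 4)
  14÷3 = 4 each, +1 to first 2
Round 2: Ashgrove=14 Cedarfen=11 Hollowpine=12 → close Cedarfen (overflow 4)
  11÷2 = 5 each, +1 to first 1
Round 3: Ashgrove=20 Hollowpine=17 → close Ashgrove (overflow 8)
  20÷1 = 20 each, +1 to first 0

Closure order: Juniper, Cedarfen, Ashgrove
Last habitat: Hollowpine with 37 animals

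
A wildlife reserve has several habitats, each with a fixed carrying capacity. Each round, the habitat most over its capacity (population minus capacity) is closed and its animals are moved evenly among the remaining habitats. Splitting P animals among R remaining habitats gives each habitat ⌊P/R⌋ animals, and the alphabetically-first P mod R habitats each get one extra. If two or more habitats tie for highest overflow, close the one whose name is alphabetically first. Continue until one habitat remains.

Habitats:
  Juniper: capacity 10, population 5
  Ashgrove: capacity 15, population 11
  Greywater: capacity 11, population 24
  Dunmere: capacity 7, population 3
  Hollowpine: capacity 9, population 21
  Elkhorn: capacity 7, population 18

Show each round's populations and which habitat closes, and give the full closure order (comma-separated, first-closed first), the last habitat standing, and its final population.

Round 1: Ashgrove=11 Dunmere=3 Elkhorn=18 Greywater=24 Hollowpine=21 Juniper=5 → close Greywater (overflow 13)
  24÷5 = 4 each, +1 to first 4
Round 2: Ashgrove=16 Dunmere=8 Elkhorn=23 Hollowpine=26 Juniper=9 → close Hollowpine (overflow 17)
  26÷4 = 6 each, +1 to first 2
Round 3: Ashgrove=23 Dunmere=15 Elkhorn=29 Juniper=15 → close Elkhorn (overflow 22)
  29÷3 = 9 each, +1 to first 2
Round 4: Ashgrove=33 Dunmere=25 Juniper=24 → close Ashgrove (overflow 18)
  33÷2 = 16 each, +1 to first 1
Round 5: Dunmere=42 Juniper=40 → close Dunmere (overflow 35)
  42÷1 = 42 each, +1 to first 0

Closure order: Greywater, Hollowpine, Elkhorn, Ashgrove, Dunmere
Last habitat: Juniper with 82 animals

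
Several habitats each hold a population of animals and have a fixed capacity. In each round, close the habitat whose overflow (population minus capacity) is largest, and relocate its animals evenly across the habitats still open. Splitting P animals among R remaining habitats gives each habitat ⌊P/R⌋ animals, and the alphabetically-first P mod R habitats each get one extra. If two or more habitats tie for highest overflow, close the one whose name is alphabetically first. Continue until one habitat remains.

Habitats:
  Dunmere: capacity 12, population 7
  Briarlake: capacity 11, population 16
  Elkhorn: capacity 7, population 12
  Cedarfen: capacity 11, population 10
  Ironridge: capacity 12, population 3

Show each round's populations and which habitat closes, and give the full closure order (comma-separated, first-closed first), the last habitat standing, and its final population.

Closure order: Briarlake, Elkhorn, Cedarfen, Dunmere
Last habitat: Ironridge with 48 animals

Round 1: Briarlake=16 Cedarfen=10 Dunmere=7 Elkhorn=12 Ironridge=3 → close Briarlake (overflow 5)
  16÷4 = 4 each, +1 to first 0
Round 2: Cedarfen=14 Dunmere=11 Elkhorn=16 Ironridge=7 → close Elkhorn (overflow 9)
  16÷3 = 5 each, +1 to first 1
Round 3: Cedarfen=20 Dunmere=16 Ironridge=12 → close Cedarfen (overflow 9)
  20÷2 = 10 each, +1 to first 0
Round 4: Dunmere=26 Ironridge=22 → close Dunmere (overflow 14)
  26÷1 = 26 each, +1 to first 0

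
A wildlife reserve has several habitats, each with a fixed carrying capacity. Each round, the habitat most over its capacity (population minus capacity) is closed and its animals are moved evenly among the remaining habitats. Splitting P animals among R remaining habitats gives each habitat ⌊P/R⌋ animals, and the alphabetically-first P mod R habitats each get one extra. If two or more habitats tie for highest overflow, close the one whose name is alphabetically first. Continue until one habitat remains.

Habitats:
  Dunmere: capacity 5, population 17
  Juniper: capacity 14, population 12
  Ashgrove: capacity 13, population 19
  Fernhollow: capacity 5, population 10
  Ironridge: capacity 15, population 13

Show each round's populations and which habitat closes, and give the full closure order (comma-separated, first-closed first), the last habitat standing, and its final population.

Closure order: Dunmere, Ashgrove, Fernhollow, Ironridge
Last habitat: Juniper with 71 animals

Round 1: Ashgrove=19 Dunmere=17 Fernhollow=10 Ironridge=13 Juniper=12 → close Dunmere (overflow 12)
  17÷4 = 4 each, +1 to first 1
Round 2: Ashgrove=24 Fernhollow=14 Ironridge=17 Juniper=16 → close Ashgrove (overflow 11)
  24÷3 = 8 each, +1 to first 0
Round 3: Fernhollow=22 Ironridge=25 Juniper=24 → close Fernhollow (overflow 17)
  22÷2 = 11 each, +1 to first 0
Round 4: Ironridge=36 Juniper=35 → close Ironridge (overflow 21)
  36÷1 = 36 each, +1 to first 0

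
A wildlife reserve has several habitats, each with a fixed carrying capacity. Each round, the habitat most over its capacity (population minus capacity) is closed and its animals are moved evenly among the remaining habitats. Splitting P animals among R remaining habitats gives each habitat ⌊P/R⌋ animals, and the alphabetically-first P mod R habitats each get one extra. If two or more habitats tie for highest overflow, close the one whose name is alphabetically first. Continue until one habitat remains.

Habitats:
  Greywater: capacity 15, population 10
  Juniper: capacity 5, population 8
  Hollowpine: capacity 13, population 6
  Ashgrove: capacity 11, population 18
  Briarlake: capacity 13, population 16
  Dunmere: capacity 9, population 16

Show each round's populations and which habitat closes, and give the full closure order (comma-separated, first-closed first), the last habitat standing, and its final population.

Round 1: Ashgrove=18 Briarlake=16 Dunmere=16 Greywater=10 Hollowpine=6 Juniper=8 → close Ashgrove (overflow 7)
  18÷5 = 3 each, +1 to first 3
Round 2: Briarlake=20 Dunmere=20 Greywater=14 Hollowpine=9 Juniper=11 → close Dunmere (overflow 11)
  20÷4 = 5 each, +1 to first 0
Round 3: Briarlake=25 Greywater=19 Hollowpine=14 Juniper=16 → close Briarlake (overflow 12)
  25÷3 = 8 each, +1 to first 1
Round 4: Greywater=28 Hollowpine=22 Juniper=24 → close Juniper (overflow 19)
  24÷2 = 12 each, +1 to first 0
Round 5: Greywater=40 Hollowpine=34 → close Greywater (overflow 25)
  40÷1 = 40 each, +1 to first 0

Closure order: Ashgrove, Dunmere, Briarlake, Juniper, Greywater
Last habitat: Hollowpine with 74 animals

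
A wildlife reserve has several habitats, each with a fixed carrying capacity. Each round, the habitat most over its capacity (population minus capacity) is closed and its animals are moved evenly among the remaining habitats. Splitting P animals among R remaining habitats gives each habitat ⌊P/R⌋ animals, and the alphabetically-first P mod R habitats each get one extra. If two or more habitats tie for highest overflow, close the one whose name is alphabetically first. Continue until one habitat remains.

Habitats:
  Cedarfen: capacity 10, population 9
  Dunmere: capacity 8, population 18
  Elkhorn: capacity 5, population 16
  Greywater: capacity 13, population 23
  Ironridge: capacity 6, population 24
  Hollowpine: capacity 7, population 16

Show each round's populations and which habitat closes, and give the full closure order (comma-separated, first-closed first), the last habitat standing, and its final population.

Closure order: Ironridge, Elkhorn, Dunmere, Greywater, Hollowpine
Last habitat: Cedarfen with 106 animals

Round 1: Cedarfen=9 Dunmere=18 Elkhorn=16 Greywater=23 Hollowpine=16 Ironridge=24 → close Ironridge (overflow 18)
  24÷5 = 4 each, +1 to first 4
Round 2: Cedarfen=14 Dunmere=23 Elkhorn=21 Greywater=28 Hollowpine=20 → close Elkhorn (overflow 16)
  21÷4 = 5 each, +1 to first 1
Round 3: Cedarfen=20 Dunmere=28 Greywater=33 Hollowpine=25 → close Dunmere (overflow 20)
  28÷3 = 9 each, +1 to first 1
Round 4: Cedarfen=30 Greywater=42 Hollowpine=34 → close Greywater (overflow 29)
  42÷2 = 21 each, +1 to first 0
Round 5: Cedarfen=51 Hollowpine=55 → close Hollowpine (overflow 48)
  55÷1 = 55 each, +1 to first 0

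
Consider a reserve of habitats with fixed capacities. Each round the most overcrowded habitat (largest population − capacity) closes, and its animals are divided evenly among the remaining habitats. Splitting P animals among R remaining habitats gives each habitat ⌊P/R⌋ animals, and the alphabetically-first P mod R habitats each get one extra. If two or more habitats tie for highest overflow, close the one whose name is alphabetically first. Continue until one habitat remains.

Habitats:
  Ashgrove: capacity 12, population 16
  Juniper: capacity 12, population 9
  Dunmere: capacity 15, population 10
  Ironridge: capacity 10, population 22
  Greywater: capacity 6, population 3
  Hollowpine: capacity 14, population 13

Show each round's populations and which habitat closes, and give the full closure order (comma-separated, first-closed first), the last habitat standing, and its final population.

Round 1: Ashgrove=16 Dunmere=10 Greywater=3 Hollowpine=13 Ironridge=22 Juniper=9 → close Ironridge (overflow 12)
  22÷5 = 4 each, +1 to first 2
Round 2: Ashgrove=21 Dunmere=15 Greywater=7 Hollowpine=17 Juniper=13 → close Ashgrove (overflow 9)
  21÷4 = 5 each, +1 to first 1
Round 3: Dunmere=21 Greywater=12 Hollowpine=22 Juniper=18 → close Hollowpine (overflow 8)
  22÷3 = 7 each, +1 to first 1
Round 4: Dunmere=29 Greywater=19 Juniper=25 → close Dunmere (overflow 14)
  29÷2 = 14 each, +1 to first 1
Round 5: Greywater=34 Juniper=39 → close Greywater (overflow 28)
  34÷1 = 34 each, +1 to first 0

Closure order: Ironridge, Ashgrove, Hollowpine, Dunmere, Greywater
Last habitat: Juniper with 73 animals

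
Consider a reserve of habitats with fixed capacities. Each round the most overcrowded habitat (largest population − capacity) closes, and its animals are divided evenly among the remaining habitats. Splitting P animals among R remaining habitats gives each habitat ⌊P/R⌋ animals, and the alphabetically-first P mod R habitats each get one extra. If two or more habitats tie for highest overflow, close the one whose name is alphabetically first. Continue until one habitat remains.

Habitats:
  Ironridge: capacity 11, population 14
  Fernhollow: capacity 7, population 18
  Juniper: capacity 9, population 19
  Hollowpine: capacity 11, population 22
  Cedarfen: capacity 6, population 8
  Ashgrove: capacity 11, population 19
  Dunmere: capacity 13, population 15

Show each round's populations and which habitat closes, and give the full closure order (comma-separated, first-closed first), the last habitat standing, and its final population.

Round 1: Ashgrove=19 Cedarfen=8 Dunmere=15 Fernhollow=18 Hollowpine=22 Ironridge=14 Juniper=19 → close Fernhollow (overflow 11)
  18÷6 = 3 each, +1 to first 0
Round 2: Ashgrove=22 Cedarfen=11 Dunmere=18 Hollowpine=25 Ironridge=17 Juniper=22 → close Hollowpine (overflow 14)
  25÷5 = 5 each, +1 to first 0
Round 3: Ashgrove=27 Cedarfen=16 Dunmere=23 Ironridge=22 Juniper=27 → close Juniper (overflow 18)
  27÷4 = 6 each, +1 to first 3
Round 4: Ashgrove=34 Cedarfen=23 Dunmere=30 Ironridge=28 → close Ashgrove (overflow 23)
  34÷3 = 11 each, +1 to first 1
Round 5: Cedarfen=35 Dunmere=41 Ironridge=39 → close Cedarfen (overflow 29)
  35÷2 = 17 each, +1 to first 1
Round 6: Dunmere=59 Ironridge=56 → close Dunmere (overflow 46)
  59÷1 = 59 each, +1 to first 0

Closure order: Fernhollow, Hollowpine, Juniper, Ashgrove, Cedarfen, Dunmere
Last habitat: Ironridge with 115 animals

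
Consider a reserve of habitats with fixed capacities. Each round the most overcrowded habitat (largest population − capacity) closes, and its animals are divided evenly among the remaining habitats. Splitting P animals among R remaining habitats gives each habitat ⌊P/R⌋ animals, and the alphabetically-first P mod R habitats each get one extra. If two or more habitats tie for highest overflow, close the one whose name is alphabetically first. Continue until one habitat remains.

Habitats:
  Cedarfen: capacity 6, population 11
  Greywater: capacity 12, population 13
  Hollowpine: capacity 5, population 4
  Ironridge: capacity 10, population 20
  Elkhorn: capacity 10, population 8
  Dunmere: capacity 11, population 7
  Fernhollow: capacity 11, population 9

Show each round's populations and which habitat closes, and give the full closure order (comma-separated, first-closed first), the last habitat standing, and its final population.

Round 1: Cedarfen=11 Dunmere=7 Elkhorn=8 Fernhollow=9 Greywater=13 Hollowpine=4 Ironridge=20 → close Ironridge (overflow 10)
  20÷6 = 3 each, +1 to first 2
Round 2: Cedarfen=15 Dunmere=11 Elkhorn=11 Fernhollow=12 Greywater=16 Hollowpine=7 → close Cedarfen (overflow 9)
  15÷5 = 3 each, +1 to first 0
Round 3: Dunmere=14 Elkhorn=14 Fernhollow=15 Greywater=19 Hollowpine=10 → close Greywater (overflow 7)
  19÷4 = 4 each, +1 to first 3
Round 4: Dunmere=19 Elkhorn=19 Fernhollow=20 Hollowpine=14 → close Elkhorn (overflow 9)
  19÷3 = 6 each, +1 to first 1
Round 5: Dunmere=26 Fernhollow=26 Hollowpine=20 → close Dunmere (overflow 15)
  26÷2 = 13 each, +1 to first 0
Round 6: Fernhollow=39 Hollowpine=33 → close Fernhollow (overflow 28)
  39÷1 = 39 each, +1 to first 0

Closure order: Ironridge, Cedarfen, Greywater, Elkhorn, Dunmere, Fernhollow
Last habitat: Hollowpine with 72 animals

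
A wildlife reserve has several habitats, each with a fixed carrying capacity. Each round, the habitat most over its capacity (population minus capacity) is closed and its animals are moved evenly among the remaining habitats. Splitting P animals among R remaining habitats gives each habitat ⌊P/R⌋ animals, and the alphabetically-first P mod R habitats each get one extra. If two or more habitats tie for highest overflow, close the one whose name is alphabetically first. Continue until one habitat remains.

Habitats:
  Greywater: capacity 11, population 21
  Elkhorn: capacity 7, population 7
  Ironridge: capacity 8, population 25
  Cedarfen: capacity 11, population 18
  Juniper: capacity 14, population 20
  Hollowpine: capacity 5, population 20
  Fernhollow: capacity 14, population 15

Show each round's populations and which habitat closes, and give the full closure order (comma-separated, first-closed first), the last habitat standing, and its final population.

Round 1: Cedarfen=18 Elkhorn=7 Fernhollow=15 Greywater=21 Hollowpine=20 Ironridge=25 Juniper=20 → close Ironridge (overflow 17)
  25÷6 = 4 each, +1 to first 1
Round 2: Cedarfen=23 Elkhorn=11 Fernhollow=19 Greywater=25 Hollowpine=24 Juniper=24 → close Hollowpine (overflow 19)
  24÷5 = 4 each, +1 to first 4
Round 3: Cedarfen=28 Elkhorn=16 Fernhollow=24 Greywater=30 Juniper=28 → close Greywater (overflow 19)
  30÷4 = 7 each, +1 to first 2
Round 4: Cedarfen=36 Elkhorn=24 Fernhollow=31 Juniper=35 → close Cedarfen (overflow 25)
  36÷3 = 12 each, +1 to first 0
Round 5: Elkhorn=36 Fernhollow=43 Juniper=47 → close Juniper (overflow 33)
  47÷2 = 23 each, +1 to first 1
Round 6: Elkhorn=60 Fernhollow=66 → close Elkhorn (overflow 53)
  60÷1 = 60 each, +1 to first 0

Closure order: Ironridge, Hollowpine, Greywater, Cedarfen, Juniper, Elkhorn
Last habitat: Fernhollow with 126 animals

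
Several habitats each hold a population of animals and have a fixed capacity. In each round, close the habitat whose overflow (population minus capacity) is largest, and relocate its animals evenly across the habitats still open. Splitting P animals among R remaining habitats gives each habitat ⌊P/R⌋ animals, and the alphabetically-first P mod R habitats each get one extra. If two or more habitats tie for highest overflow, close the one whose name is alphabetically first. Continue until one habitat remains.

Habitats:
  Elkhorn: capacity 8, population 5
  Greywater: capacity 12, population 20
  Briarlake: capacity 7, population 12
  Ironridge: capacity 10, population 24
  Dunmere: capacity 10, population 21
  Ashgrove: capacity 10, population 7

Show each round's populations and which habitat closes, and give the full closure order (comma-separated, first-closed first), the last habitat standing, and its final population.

Round 1: Ashgrove=7 Briarlake=12 Dunmere=21 Elkhorn=5 Greywater=20 Ironridge=24 → close Ironridge (overflow 14)
  24÷5 = 4 each, +1 to first 4
Round 2: Ashgrove=12 Briarlake=17 Dunmere=26 Elkhorn=10 Greywater=24 → close Dunmere (overflow 16)
  26÷4 = 6 each, +1 to first 2
Round 3: Ashgrove=19 Briarlake=24 Elkhorn=16 Greywater=30 → close Greywater (overflow 18)
  30÷3 = 10 each, +1 to first 0
Round 4: Ashgrove=29 Briarlake=34 Elkhorn=26 → close Briarlake (overflow 27)
  34÷2 = 17 each, +1 to first 0
Round 5: Ashgrove=46 Elkhorn=43 → close Ashgrove (overflow 36)
  46÷1 = 46 each, +1 to first 0

Closure order: Ironridge, Dunmere, Greywater, Briarlake, Ashgrove
Last habitat: Elkhorn with 89 animals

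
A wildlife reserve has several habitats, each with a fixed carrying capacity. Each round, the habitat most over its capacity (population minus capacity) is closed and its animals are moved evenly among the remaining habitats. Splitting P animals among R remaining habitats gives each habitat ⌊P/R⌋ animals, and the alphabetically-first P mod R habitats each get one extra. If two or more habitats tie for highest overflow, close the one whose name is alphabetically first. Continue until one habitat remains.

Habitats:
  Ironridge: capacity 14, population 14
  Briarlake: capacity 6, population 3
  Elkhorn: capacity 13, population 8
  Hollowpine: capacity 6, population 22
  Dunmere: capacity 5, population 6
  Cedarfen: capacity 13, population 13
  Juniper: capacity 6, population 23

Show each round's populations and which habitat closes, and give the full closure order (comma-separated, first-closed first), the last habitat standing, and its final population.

Closure order: Juniper, Hollowpine, Dunmere, Cedarfen, Briarlake, Ironridge
Last habitat: Elkhorn with 89 animals

Round 1: Briarlake=3 Cedarfen=13 Dunmere=6 Elkhorn=8 Hollowpine=22 Ironridge=14 Juniper=23 → close Juniper (overflow 17)
  23÷6 = 3 each, +1 to first 5
Round 2: Briarlake=7 Cedarfen=17 Dunmere=10 Elkhorn=12 Hollowpine=26 Ironridge=17 → close Hollowpine (overflow 20)
  26÷5 = 5 each, +1 to first 1
Round 3: Briarlake=13 Cedarfen=22 Dunmere=15 Elkhorn=17 Ironridge=22 → close Dunmere (overflow 10)
  15÷4 = 3 each, +1 to first 3
Round 4: Briarlake=17 Cedarfen=26 Elkhorn=21 Ironridge=25 → close Cedarfen (overflow 13)
  26÷3 = 8 each, +1 to first 2
Round 5: Briarlake=26 Elkhorn=30 Ironridge=33 → close Briarlake (overflow 20)
  26÷2 = 13 each, +1 to first 0
Round 6: Elkhorn=43 Ironridge=46 → close Ironridge (overflow 32)
  46÷1 = 46 each, +1 to first 0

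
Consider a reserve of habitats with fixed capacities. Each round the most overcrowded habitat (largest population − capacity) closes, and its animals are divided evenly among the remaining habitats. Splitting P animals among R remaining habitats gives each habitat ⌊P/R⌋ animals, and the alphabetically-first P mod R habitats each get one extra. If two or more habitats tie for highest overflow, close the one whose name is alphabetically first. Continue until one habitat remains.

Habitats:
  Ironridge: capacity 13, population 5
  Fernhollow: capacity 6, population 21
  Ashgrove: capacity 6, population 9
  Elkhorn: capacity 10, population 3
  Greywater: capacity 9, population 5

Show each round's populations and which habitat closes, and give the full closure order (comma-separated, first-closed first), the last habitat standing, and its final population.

Round 1: Ashgrove=9 Elkhorn=3 Fernhollow=21 Greywater=5 Ironridge=5 → close Fernhollow (overflow 15)
  21÷4 = 5 each, +1 to first 1
Round 2: Ashgrove=15 Elkhorn=8 Greywater=10 Ironridge=10 → close Ashgrove (overflow 9)
  15÷3 = 5 each, +1 to first 0
Round 3: Elkhorn=13 Greywater=15 Ironridge=15 → close Greywater (overflow 6)
  15÷2 = 7 each, +1 to first 1
Round 4: Elkhorn=21 Ironridge=22 → close Elkhorn (overflow 11)
  21÷1 = 21 each, +1 to first 0

Closure order: Fernhollow, Ashgrove, Greywater, Elkhorn
Last habitat: Ironridge with 43 animals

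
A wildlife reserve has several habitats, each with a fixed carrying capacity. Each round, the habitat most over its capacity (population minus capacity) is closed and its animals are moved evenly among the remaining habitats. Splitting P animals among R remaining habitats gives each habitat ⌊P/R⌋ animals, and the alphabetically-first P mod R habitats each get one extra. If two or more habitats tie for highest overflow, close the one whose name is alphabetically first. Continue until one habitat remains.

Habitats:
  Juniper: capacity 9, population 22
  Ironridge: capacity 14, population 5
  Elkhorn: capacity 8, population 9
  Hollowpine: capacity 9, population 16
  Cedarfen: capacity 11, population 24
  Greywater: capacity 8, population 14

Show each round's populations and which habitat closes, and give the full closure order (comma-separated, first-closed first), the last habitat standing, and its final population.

Round 1: Cedarfen=24 Elkhorn=9 Greywater=14 Hollowpine=16 Ironridge=5 Juniper=22 → close Cedarfen (overflow 13)
  24÷5 = 4 each, +1 to first 4
Round 2: Elkhorn=14 Greywater=19 Hollowpine=21 Ironridge=10 Juniper=26 → close Juniper (overflow 17)
  26÷4 = 6 each, +1 to first 2
Round 3: Elkhorn=21 Greywater=26 Hollowpine=27 Ironridge=16 → close Greywater (overflow 18)
  26÷3 = 8 each, +1 to first 2
Round 4: Elkhorn=30 Hollowpine=36 Ironridge=24 → close Hollowpine (overflow 27)
  36÷2 = 18 each, +1 to first 0
Round 5: Elkhorn=48 Ironridge=42 → close Elkhorn (overflow 40)
  48÷1 = 48 each, +1 to first 0

Closure order: Cedarfen, Juniper, Greywater, Hollowpine, Elkhorn
Last habitat: Ironridge with 90 animals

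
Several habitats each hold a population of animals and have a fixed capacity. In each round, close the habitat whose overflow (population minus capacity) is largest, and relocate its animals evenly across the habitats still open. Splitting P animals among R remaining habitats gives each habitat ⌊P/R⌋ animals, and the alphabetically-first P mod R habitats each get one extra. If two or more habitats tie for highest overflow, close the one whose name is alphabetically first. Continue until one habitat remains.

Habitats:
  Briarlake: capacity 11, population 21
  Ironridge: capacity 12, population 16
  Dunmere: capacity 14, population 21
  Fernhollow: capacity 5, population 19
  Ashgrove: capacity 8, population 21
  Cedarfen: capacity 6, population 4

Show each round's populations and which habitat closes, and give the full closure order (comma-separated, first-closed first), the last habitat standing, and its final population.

Round 1: Ashgrove=21 Briarlake=21 Cedarfen=4 Dunmere=21 Fernhollow=19 Ironridge=16 → close Fernhollow (overflow 14)
  19÷5 = 3 each, +1 to first 4
Round 2: Ashgrove=25 Briarlake=25 Cedarfen=8 Dunmere=25 Ironridge=19 → close Ashgrove (overflow 17)
  25÷4 = 6 each, +1 to first 1
Round 3: Briarlake=32 Cedarfen=14 Dunmere=31 Ironridge=25 → close Briarlake (overflow 21)
  32÷3 = 10 each, +1 to first 2
Round 4: Cedarfen=25 Dunmere=42 Ironridge=35 → close Dunmere (overflow 28)
  42÷2 = 21 each, +1 to first 0
Round 5: Cedarfen=46 Ironridge=56 → close Ironridge (overflow 44)
  56÷1 = 56 each, +1 to first 0

Closure order: Fernhollow, Ashgrove, Briarlake, Dunmere, Ironridge
Last habitat: Cedarfen with 102 animals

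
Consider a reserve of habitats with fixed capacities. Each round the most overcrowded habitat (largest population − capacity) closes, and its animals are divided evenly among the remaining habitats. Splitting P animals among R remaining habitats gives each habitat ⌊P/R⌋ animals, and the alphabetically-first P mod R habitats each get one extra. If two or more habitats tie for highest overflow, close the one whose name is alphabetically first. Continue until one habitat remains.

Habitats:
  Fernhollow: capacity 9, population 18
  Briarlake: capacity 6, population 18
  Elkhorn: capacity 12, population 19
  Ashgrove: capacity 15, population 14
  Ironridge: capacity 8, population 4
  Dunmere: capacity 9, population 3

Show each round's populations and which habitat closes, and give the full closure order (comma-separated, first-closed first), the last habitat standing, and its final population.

Round 1: Ashgrove=14 Briarlake=18 Dunmere=3 Elkhorn=19 Fernhollow=18 Ironridge=4 → close Briarlake (overflow 12)
  18÷5 = 3 each, +1 to first 3
Round 2: Ashgrove=18 Dunmere=7 Elkhorn=23 Fernhollow=21 Ironridge=7 → close Fernhollow (overflow 12)
  21÷4 = 5 each, +1 to first 1
Round 3: Ashgrove=24 Dunmere=12 Elkhorn=28 Ironridge=12 → close Elkhorn (overflow 16)
  28÷3 = 9 each, +1 to first 1
Round 4: Ashgrove=34 Dunmere=21 Ironridge=21 → close Ashgrove (overflow 19)
  34÷2 = 17 each, +1 to first 0
Round 5: Dunmere=38 Ironridge=38 → close Ironridge (overflow 30)
  38÷1 = 38 each, +1 to first 0

Closure order: Briarlake, Fernhollow, Elkhorn, Ashgrove, Ironridge
Last habitat: Dunmere with 76 animals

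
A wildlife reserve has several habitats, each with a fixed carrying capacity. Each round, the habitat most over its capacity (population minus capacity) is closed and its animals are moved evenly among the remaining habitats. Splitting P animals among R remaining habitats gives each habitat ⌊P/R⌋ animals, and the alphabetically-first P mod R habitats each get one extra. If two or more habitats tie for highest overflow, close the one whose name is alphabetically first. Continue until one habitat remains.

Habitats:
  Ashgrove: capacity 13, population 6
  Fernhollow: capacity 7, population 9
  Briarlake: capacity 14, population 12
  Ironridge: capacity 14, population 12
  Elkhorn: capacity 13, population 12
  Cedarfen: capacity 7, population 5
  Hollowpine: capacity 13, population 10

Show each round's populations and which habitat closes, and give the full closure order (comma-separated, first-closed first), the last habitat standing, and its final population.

Closure order: Fernhollow, Briarlake, Cedarfen, Elkhorn, Hollowpine, Ironridge
Last habitat: Ashgrove with 66 animals

Round 1: Ashgrove=6 Briarlake=12 Cedarfen=5 Elkhorn=12 Fernhollow=9 Hollowpine=10 Ironridge=12 → close Fernhollow (overflow 2)
  9÷6 = 1 each, +1 to first 3
Round 2: Ashgrove=8 Briarlake=14 Cedarfen=7 Elkhorn=13 Hollowpine=11 Ironridge=13 → close Briarlake (overflow 0)
  14÷5 = 2 each, +1 to first 4
Round 3: Ashgrove=11 Cedarfen=10 Elkhorn=16 Hollowpine=14 Ironridge=15 → close Cedarfen (overflow 3)
  10÷4 = 2 each, +1 to first 2
Round 4: Ashgrove=14 Elkhorn=19 Hollowpine=16 Ironridge=17 → close Elkhorn (overflow 6)
  19÷3 = 6 each, +1 to first 1
Round 5: Ashgrove=21 Hollowpine=22 Ironridge=23 → close Hollowpine (overflow 9)
  22÷2 = 11 each, +1 to first 0
Round 6: Ashgrove=32 Ironridge=34 → close Ironridge (overflow 20)
  34÷1 = 34 each, +1 to first 0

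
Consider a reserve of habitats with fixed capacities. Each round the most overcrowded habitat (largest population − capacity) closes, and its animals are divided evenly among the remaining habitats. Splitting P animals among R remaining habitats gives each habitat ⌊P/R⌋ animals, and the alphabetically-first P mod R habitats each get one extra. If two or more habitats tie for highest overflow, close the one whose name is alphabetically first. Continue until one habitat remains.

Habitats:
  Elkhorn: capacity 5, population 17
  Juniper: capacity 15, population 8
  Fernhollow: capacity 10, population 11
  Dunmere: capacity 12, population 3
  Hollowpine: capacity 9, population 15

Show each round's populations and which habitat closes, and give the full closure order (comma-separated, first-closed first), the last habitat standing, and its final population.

Closure order: Elkhorn, Hollowpine, Fernhollow, Dunmere
Last habitat: Juniper with 54 animals

Round 1: Dunmere=3 Elkhorn=17 Fernhollow=11 Hollowpine=15 Juniper=8 → close Elkhorn (overflow 12)
  17÷4 = 4 each, +1 to first 1
Round 2: Dunmere=8 Fernhollow=15 Hollowpine=19 Juniper=12 → close Hollowpine (overflow 10)
  19÷3 = 6 each, +1 to first 1
Round 3: Dunmere=15 Fernhollow=21 Juniper=18 → close Fernhollow (overflow 11)
  21÷2 = 10 each, +1 to first 1
Round 4: Dunmere=26 Juniper=28 → close Dunmere (overflow 14)
  26÷1 = 26 each, +1 to first 0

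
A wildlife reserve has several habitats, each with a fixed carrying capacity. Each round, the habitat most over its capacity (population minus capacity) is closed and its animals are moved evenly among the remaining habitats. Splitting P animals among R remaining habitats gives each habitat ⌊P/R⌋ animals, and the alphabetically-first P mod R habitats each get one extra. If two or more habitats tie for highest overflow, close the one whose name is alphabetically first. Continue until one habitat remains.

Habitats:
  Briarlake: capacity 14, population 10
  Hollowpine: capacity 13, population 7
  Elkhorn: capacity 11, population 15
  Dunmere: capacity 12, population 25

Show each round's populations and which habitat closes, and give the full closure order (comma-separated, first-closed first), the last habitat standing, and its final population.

Closure order: Dunmere, Elkhorn, Briarlake
Last habitat: Hollowpine with 57 animals

Round 1: Briarlake=10 Dunmere=25 Elkhorn=15 Hollowpine=7 → close Dunmere (overflow 13)
  25÷3 = 8 each, +1 to first 1
Round 2: Briarlake=19 Elkhorn=23 Hollowpine=15 → close Elkhorn (overflow 12)
  23÷2 = 11 each, +1 to first 1
Round 3: Briarlake=31 Hollowpine=26 → close Briarlake (overflow 17)
  31÷1 = 31 each, +1 to first 0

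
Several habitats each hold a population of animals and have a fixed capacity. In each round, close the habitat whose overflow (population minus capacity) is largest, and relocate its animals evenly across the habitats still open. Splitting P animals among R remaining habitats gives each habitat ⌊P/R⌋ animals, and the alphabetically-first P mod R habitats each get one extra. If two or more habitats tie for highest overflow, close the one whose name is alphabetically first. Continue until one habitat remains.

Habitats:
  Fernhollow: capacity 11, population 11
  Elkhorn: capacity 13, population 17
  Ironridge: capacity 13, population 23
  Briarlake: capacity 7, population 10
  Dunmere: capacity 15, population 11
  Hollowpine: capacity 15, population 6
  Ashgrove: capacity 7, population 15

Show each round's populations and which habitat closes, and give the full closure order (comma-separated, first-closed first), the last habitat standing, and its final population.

Round 1: Ashgrove=15 Briarlake=10 Dunmere=11 Elkhorn=17 Fernhollow=11 Hollowpine=6 Ironridge=23 → close Ironridge (overflow 10)
  23÷6 = 3 each, +1 to first 5
Round 2: Ashgrove=19 Briarlake=14 Dunmere=15 Elkhorn=21 Fernhollow=15 Hollowpine=9 → close Ashgrove (overflow 12)
  19÷5 = 3 each, +1 to first 4
Round 3: Briarlake=18 Dunmere=19 Elkhorn=25 Fernhollow=19 Hollowpine=12 → close Elkhorn (overflow 12)
  25÷4 = 6 each, +1 to first 1
Round 4: Briarlake=25 Dunmere=25 Fernhollow=25 Hollowpine=18 → close Briarlake (overflow 18)
  25÷3 = 8 each, +1 to first 1
Round 5: Dunmere=34 Fernhollow=33 Hollowpine=26 → close Fernhollow (overflow 22)
  33÷2 = 16 each, +1 to first 1
Round 6: Dunmere=51 Hollowpine=42 → close Dunmere (overflow 36)
  51÷1 = 51 each, +1 to first 0

Closure order: Ironridge, Ashgrove, Elkhorn, Briarlake, Fernhollow, Dunmere
Last habitat: Hollowpine with 93 animals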